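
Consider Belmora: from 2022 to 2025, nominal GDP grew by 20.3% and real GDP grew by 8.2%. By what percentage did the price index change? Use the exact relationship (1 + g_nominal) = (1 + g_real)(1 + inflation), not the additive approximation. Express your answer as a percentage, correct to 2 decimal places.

11.18%

(1 + g_nom) = (1 + g_real)(1 + π), so π = 1.2030 / 1.0820 − 1 = 0.11183.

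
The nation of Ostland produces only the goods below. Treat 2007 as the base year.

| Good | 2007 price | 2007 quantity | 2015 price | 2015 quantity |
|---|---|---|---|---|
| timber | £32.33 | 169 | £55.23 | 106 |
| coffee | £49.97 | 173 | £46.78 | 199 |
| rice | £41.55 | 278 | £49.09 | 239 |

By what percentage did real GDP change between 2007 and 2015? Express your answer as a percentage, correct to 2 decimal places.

Real GDP 2007 = Nominal GDP 2007 = 32.33·169 + 49.97·173 + 41.55·278 = 25659.48.
Real GDP 2015 (at 2007 prices) = 32.33·106 + 49.97·199 + 41.55·239 = 23301.46.
Real growth = 23301.46/25659.48 − 1 = -0.0919.

-9.19%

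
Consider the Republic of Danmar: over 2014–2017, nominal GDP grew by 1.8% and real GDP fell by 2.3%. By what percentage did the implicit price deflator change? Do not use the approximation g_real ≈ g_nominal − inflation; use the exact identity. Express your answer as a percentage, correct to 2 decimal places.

4.20%

(1 + g_nom) = (1 + g_real)(1 + π), so π = 1.0180 / 0.9770 − 1 = 0.04197.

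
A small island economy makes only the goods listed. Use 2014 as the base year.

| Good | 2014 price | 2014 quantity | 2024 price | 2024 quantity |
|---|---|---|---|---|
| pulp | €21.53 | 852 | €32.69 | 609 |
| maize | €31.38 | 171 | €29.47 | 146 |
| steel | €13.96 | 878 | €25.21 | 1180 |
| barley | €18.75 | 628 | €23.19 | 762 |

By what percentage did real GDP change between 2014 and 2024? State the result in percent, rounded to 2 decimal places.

1.49%

Real GDP 2014 = Nominal GDP 2014 = 21.53·852 + 31.38·171 + 13.96·878 + 18.75·628 = 47741.42.
Real GDP 2024 (at 2014 prices) = 21.53·609 + 31.38·146 + 13.96·1180 + 18.75·762 = 48453.55.
Real growth = 48453.55/47741.42 − 1 = 0.0149.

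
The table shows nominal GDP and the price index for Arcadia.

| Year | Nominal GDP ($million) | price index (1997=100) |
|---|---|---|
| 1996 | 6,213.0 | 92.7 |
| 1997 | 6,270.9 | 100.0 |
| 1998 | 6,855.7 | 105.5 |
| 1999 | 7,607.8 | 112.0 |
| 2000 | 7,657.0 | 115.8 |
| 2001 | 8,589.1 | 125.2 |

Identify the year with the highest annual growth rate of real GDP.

1997: real = 6270.9/1.000 = 6270.90; growth vs 1996 (6702.27) = -6.44%.
1998: real = 6855.7/1.055 = 6498.29; growth vs 1997 (6270.90) = 3.63%.
1999: real = 7607.8/1.120 = 6792.68; growth vs 1998 (6498.29) = 4.53%.
2000: real = 7657.0/1.158 = 6612.26; growth vs 1999 (6792.68) = -2.66%.
2001: real = 8589.1/1.252 = 6860.30; growth vs 2000 (6612.26) = 3.75%.

1999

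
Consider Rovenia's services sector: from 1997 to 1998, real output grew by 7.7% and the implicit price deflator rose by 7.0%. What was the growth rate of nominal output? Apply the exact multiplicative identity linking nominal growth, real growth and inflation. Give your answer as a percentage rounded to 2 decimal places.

15.24%

(1 + g_nom) = (1 + g_real)(1 + π) = 1.0770 × 1.0700 = 1.15239.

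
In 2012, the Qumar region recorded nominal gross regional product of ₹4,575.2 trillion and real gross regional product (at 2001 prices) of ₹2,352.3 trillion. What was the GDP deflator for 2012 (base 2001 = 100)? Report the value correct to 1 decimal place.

194.5

GDP deflator = (Nominal / Real) × 100 = 4575.2 / 2352.3 × 100 = 194.50.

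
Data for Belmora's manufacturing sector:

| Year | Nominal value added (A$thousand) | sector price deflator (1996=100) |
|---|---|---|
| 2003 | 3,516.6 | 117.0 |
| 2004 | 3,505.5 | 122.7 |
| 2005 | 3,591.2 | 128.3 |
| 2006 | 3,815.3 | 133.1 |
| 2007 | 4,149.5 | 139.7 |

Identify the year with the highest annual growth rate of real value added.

2007

2004: real = 3505.5/1.227 = 2856.97; growth vs 2003 (3005.64) = -4.95%.
2005: real = 3591.2/1.283 = 2799.06; growth vs 2004 (2856.97) = -2.03%.
2006: real = 3815.3/1.331 = 2866.49; growth vs 2005 (2799.06) = 2.41%.
2007: real = 4149.5/1.397 = 2970.29; growth vs 2006 (2866.49) = 3.62%.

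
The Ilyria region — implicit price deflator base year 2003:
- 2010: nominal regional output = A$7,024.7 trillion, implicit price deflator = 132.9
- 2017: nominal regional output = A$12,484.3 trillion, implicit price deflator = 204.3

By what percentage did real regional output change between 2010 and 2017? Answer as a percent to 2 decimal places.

Deflate each year: 2010 → 7024.7/1.329 = 5285.70; 2017 → 12484.3/2.043 = 6110.77.
So real regional output changed by 6110.77/5285.70 − 1 = 0.1561, i.e. 15.61%.

15.61%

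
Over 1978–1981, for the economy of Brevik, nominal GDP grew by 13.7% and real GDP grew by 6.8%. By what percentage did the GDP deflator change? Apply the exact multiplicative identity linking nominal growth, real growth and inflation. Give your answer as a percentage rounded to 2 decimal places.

6.46%

(1 + g_nom) = (1 + g_real)(1 + π), so π = 1.1370 / 1.0680 − 1 = 0.06461.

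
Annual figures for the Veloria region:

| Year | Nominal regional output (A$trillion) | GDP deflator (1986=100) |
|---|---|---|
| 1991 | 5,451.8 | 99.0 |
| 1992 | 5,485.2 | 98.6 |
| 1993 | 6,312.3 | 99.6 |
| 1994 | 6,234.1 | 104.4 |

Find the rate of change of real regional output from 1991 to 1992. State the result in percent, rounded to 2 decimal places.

1.02%

Real regional output 1991 = 5451.8/0.990 = 5506.87.
Real regional output 1992 = 5485.2/0.986 = 5563.08.
Change = 5563.08/5506.87 − 1 = 0.0102.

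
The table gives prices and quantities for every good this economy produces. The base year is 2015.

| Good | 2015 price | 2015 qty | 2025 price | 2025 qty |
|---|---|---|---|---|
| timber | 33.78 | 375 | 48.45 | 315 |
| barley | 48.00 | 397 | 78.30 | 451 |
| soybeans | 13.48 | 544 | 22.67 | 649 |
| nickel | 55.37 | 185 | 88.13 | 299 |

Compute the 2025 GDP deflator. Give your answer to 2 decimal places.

Nominal GDP 2025 = 48.45·315 + 78.30·451 + 22.67·649 + 88.13·299 = 91638.75.
Real GDP 2025 (at 2015 prices) = 33.78·315 + 48.00·451 + 13.48·649 + 55.37·299 = 57592.85.
Deflator = Nominal/Real × 100 = 91638.75/57592.85 × 100 = 159.115.

159.11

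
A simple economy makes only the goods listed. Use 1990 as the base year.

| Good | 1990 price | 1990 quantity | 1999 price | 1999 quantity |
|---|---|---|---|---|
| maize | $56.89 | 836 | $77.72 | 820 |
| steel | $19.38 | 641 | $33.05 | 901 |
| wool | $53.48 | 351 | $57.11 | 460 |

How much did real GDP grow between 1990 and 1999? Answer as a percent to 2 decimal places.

Real GDP 1990 = Nominal GDP 1990 = 56.89·836 + 19.38·641 + 53.48·351 = 78754.10.
Real GDP 1999 (at 1990 prices) = 56.89·820 + 19.38·901 + 53.48·460 = 88711.98.
Real growth = 88711.98/78754.10 − 1 = 0.1264.

12.64%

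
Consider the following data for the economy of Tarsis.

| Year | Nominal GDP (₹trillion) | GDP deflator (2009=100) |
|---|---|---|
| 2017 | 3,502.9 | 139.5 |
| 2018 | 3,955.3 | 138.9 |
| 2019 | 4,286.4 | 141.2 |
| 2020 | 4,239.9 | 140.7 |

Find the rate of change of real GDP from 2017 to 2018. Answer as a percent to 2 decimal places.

13.40%

Real GDP 2017 = 3502.9/1.395 = 2511.04.
Real GDP 2018 = 3955.3/1.389 = 2847.59.
Change = 2847.59/2511.04 − 1 = 0.1340.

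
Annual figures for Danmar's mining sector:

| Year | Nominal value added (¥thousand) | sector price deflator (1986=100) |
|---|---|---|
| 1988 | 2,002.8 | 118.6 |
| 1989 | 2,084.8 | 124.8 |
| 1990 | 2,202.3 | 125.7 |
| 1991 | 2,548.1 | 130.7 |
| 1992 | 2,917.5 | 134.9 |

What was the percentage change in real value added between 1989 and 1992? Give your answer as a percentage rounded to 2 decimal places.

29.46%

Real value added 1989 = 2084.8/1.248 = 1670.51.
Real value added 1992 = 2917.5/1.349 = 2162.71.
Change = 2162.71/1670.51 − 1 = 0.2946.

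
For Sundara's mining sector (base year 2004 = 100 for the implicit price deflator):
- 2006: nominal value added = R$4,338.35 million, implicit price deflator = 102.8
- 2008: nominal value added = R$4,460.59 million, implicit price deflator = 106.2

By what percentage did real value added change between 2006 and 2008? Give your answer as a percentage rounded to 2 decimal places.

-0.47%

Deflate each year: 2006 → 4338.35/1.028 = 4220.18; 2008 → 4460.59/1.062 = 4200.18.
So real value added changed by 4200.18/4220.18 − 1 = -0.0047, i.e. -0.47%.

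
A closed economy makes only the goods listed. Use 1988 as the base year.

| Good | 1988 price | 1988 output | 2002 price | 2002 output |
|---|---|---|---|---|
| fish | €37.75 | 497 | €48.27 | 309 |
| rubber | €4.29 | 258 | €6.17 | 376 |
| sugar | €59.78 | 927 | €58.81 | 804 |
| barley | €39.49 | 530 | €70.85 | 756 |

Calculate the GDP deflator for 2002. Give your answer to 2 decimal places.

Nominal GDP 2002 = 48.27·309 + 6.17·376 + 58.81·804 + 70.85·756 = 118081.19.
Real GDP 2002 (at 1988 prices) = 37.75·309 + 4.29·376 + 59.78·804 + 39.49·756 = 91195.35.
Deflator = Nominal/Real × 100 = 118081.19/91195.35 × 100 = 129.482.

129.48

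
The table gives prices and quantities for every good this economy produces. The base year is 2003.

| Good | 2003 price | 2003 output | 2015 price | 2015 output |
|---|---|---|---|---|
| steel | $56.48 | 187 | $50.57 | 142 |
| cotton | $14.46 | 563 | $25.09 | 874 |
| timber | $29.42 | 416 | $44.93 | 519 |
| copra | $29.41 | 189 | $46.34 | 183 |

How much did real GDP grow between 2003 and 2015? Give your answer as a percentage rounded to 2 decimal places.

Real GDP 2003 = Nominal GDP 2003 = 56.48·187 + 14.46·563 + 29.42·416 + 29.41·189 = 36499.95.
Real GDP 2015 (at 2003 prices) = 56.48·142 + 14.46·874 + 29.42·519 + 29.41·183 = 41309.21.
Real growth = 41309.21/36499.95 − 1 = 0.1318.

13.18%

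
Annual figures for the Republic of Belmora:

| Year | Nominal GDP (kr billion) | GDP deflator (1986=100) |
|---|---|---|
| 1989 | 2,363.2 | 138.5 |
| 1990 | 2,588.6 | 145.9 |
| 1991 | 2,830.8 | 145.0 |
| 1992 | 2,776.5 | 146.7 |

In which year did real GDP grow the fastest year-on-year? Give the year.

1991

1990: real = 2588.6/1.459 = 1774.23; growth vs 1989 (1706.28) = 3.98%.
1991: real = 2830.8/1.450 = 1952.28; growth vs 1990 (1774.23) = 10.04%.
1992: real = 2776.5/1.467 = 1892.64; growth vs 1991 (1952.28) = -3.05%.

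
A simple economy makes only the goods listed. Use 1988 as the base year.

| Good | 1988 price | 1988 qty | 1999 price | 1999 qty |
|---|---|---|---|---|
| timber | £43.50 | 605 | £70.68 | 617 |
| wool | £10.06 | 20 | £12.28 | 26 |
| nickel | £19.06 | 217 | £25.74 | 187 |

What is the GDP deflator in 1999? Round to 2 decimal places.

158.95

Nominal GDP 1999 = 70.68·617 + 12.28·26 + 25.74·187 = 48742.22.
Real GDP 1999 (at 1988 prices) = 43.50·617 + 10.06·26 + 19.06·187 = 30665.28.
Deflator = Nominal/Real × 100 = 48742.22/30665.28 × 100 = 158.949.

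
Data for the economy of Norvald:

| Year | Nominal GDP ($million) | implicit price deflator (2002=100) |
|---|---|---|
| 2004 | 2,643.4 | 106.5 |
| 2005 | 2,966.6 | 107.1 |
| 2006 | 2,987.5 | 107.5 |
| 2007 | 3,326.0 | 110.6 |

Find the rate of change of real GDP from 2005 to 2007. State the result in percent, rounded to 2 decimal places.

Real GDP 2005 = 2966.6/1.071 = 2769.93.
Real GDP 2007 = 3326.0/1.106 = 3007.23.
Change = 3007.23/2769.93 − 1 = 0.0857.

8.57%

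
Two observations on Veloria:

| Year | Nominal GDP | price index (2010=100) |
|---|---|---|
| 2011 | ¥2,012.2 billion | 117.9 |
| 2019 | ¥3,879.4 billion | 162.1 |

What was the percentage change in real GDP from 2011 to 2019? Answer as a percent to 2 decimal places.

Real GDP 2011 = 2012.2 / 1.179 = 1706.70.
Real GDP 2019 = 3879.4 / 1.621 = 2393.21.
Real growth = 2393.21 / 1706.70 − 1 = 0.4022.

40.22%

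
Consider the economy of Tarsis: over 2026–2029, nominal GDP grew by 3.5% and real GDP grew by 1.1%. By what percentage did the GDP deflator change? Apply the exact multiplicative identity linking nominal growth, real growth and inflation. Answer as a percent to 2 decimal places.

2.37%

(1 + g_nom) = (1 + g_real)(1 + π), so π = 1.0350 / 1.0110 − 1 = 0.02374.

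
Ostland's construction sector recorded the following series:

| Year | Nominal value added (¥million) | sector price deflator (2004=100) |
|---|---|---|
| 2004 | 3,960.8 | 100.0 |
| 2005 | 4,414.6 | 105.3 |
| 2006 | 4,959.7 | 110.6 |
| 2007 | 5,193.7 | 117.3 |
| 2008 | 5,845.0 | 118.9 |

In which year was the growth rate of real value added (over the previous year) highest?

2005: real = 4414.6/1.053 = 4192.40; growth vs 2004 (3960.80) = 5.85%.
2006: real = 4959.7/1.106 = 4484.36; growth vs 2005 (4192.40) = 6.96%.
2007: real = 5193.7/1.173 = 4427.71; growth vs 2006 (4484.36) = -1.26%.
2008: real = 5845.0/1.189 = 4915.90; growth vs 2007 (4427.71) = 11.03%.

2008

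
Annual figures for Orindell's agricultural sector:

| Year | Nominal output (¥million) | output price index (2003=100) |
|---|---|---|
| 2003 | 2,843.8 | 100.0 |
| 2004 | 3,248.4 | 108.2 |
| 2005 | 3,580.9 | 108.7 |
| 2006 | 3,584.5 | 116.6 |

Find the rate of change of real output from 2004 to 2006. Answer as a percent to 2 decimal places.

Real output 2004 = 3248.4/1.082 = 3002.22.
Real output 2006 = 3584.5/1.166 = 3074.19.
Change = 3074.19/3002.22 − 1 = 0.0240.

2.40%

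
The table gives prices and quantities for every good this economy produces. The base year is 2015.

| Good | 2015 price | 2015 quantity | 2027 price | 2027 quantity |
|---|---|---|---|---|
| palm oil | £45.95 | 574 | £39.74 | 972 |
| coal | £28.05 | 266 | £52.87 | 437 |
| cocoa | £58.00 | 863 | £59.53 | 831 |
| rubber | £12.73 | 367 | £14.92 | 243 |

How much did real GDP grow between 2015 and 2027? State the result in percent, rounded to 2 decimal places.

22.19%

Real GDP 2015 = Nominal GDP 2015 = 45.95·574 + 28.05·266 + 58.00·863 + 12.73·367 = 88562.51.
Real GDP 2027 (at 2015 prices) = 45.95·972 + 28.05·437 + 58.00·831 + 12.73·243 = 108212.64.
Real growth = 108212.64/88562.51 − 1 = 0.2219.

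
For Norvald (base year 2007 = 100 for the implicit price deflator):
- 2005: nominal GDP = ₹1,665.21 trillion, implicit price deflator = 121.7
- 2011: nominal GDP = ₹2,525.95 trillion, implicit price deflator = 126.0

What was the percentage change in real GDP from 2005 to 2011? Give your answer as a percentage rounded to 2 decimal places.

Deflate each year: 2005 → 1665.21/1.217 = 1368.29; 2011 → 2525.95/1.260 = 2004.72.
So real GDP changed by 2004.72/1368.29 − 1 = 0.4651, i.e. 46.51%.

46.51%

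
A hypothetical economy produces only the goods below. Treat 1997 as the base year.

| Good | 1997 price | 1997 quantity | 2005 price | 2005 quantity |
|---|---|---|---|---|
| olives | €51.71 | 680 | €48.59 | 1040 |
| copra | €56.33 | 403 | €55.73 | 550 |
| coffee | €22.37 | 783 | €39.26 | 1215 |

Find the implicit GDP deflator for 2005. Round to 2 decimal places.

Nominal GDP 2005 = 48.59·1040 + 55.73·550 + 39.26·1215 = 128886.00.
Real GDP 2005 (at 1997 prices) = 51.71·1040 + 56.33·550 + 22.37·1215 = 111939.45.
Deflator = Nominal/Real × 100 = 128886.00/111939.45 × 100 = 115.139.

115.14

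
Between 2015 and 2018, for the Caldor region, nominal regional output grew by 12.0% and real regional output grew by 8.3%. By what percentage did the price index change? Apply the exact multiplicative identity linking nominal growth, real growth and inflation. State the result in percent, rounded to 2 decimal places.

(1 + g_nom) = (1 + g_real)(1 + π), so π = 1.1200 / 1.0830 − 1 = 0.03416.

3.42%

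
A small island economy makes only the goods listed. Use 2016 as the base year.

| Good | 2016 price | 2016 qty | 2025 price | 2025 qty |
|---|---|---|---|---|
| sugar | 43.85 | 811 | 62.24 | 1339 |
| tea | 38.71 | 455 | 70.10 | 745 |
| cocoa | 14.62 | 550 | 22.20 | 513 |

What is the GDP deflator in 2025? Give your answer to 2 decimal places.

154.60

Nominal GDP 2025 = 62.24·1339 + 70.10·745 + 22.20·513 = 146952.46.
Real GDP 2025 (at 2016 prices) = 43.85·1339 + 38.71·745 + 14.62·513 = 95054.16.
Deflator = Nominal/Real × 100 = 146952.46/95054.16 × 100 = 154.599.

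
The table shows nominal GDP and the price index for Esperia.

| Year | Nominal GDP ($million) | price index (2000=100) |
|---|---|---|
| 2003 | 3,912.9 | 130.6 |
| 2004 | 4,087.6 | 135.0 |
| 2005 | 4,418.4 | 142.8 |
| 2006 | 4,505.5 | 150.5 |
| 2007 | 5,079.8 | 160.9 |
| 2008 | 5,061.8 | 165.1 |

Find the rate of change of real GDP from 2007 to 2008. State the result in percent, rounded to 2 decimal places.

Real GDP 2007 = 5079.8/1.609 = 3157.12.
Real GDP 2008 = 5061.8/1.651 = 3065.90.
Change = 3065.90/3157.12 − 1 = -0.0289.

-2.89%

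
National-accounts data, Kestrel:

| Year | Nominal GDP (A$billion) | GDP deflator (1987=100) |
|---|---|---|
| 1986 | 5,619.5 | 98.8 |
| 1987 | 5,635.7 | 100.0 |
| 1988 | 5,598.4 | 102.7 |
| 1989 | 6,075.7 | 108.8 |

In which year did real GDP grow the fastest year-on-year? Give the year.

1989

1987: real = 5635.7/1.000 = 5635.70; growth vs 1986 (5687.75) = -0.92%.
1988: real = 5598.4/1.027 = 5451.22; growth vs 1987 (5635.70) = -3.27%.
1989: real = 6075.7/1.088 = 5584.28; growth vs 1988 (5451.22) = 2.44%.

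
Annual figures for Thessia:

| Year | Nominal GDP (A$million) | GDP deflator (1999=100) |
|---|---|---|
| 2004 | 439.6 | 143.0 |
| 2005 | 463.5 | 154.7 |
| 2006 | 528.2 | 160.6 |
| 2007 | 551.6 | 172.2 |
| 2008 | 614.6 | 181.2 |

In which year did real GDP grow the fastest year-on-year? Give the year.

2006

2005: real = 463.5/1.547 = 299.61; growth vs 2004 (307.41) = -2.54%.
2006: real = 528.2/1.606 = 328.89; growth vs 2005 (299.61) = 9.77%.
2007: real = 551.6/1.722 = 320.33; growth vs 2006 (328.89) = -2.60%.
2008: real = 614.6/1.812 = 339.18; growth vs 2007 (320.33) = 5.88%.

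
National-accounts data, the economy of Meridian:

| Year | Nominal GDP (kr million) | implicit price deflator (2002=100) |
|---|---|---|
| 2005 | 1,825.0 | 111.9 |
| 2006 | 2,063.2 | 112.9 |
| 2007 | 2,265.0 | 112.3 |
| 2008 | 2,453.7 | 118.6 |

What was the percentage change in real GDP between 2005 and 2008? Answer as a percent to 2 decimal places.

Real GDP 2005 = 1825.0/1.119 = 1630.92.
Real GDP 2008 = 2453.7/1.186 = 2068.89.
Change = 2068.89/1630.92 − 1 = 0.2685.

26.85%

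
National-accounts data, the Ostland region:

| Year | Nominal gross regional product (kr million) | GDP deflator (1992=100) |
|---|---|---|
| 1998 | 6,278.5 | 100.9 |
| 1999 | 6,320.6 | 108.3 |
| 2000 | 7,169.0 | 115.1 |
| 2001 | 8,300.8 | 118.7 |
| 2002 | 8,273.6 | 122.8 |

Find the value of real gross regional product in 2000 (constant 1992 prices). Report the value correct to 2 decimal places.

kr 6,228.50 million

Real gross regional product 2000 = 7169.0 / 1.151 = 6228.50.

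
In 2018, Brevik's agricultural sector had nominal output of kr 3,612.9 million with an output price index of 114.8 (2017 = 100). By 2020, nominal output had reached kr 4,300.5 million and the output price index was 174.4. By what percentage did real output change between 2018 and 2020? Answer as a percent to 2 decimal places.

Deflate each year: 2018 → 3612.9/1.148 = 3147.13; 2020 → 4300.5/1.744 = 2465.88.
So real output changed by 2465.88/3147.13 − 1 = -0.2165, i.e. -21.65%.

-21.65%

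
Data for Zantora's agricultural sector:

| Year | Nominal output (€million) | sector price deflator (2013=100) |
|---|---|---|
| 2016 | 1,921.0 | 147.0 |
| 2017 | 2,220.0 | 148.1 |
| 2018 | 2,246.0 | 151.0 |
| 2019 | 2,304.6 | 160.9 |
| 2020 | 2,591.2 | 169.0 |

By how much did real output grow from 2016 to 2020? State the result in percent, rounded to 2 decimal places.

17.33%

Real output 2016 = 1921.0/1.470 = 1306.80.
Real output 2020 = 2591.2/1.690 = 1533.25.
Change = 1533.25/1306.80 − 1 = 0.1733.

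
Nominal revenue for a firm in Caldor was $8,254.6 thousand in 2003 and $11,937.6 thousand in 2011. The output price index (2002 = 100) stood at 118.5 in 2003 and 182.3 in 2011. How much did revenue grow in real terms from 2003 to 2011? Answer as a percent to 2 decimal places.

-5.99%

Deflate each year: 2003 → 8254.6/1.185 = 6965.91; 2011 → 11937.6/1.823 = 6548.33.
So real revenue changed by 6548.33/6965.91 − 1 = -0.0599, i.e. -5.99%.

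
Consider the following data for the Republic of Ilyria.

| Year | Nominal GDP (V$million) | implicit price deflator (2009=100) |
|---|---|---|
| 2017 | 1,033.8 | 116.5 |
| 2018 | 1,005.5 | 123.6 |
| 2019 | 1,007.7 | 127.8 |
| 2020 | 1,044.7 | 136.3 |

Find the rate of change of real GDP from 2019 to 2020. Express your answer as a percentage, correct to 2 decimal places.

Real GDP 2019 = 1007.7/1.278 = 788.50.
Real GDP 2020 = 1044.7/1.363 = 766.47.
Change = 766.47/788.50 − 1 = -0.0279.

-2.79%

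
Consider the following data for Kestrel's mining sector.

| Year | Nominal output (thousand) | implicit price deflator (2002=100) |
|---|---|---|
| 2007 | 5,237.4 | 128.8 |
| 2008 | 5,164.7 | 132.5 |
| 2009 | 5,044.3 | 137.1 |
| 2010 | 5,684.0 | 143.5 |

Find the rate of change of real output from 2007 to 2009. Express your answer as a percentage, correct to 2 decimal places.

-9.52%

Real output 2007 = 5237.4/1.288 = 4066.30.
Real output 2009 = 5044.3/1.371 = 3679.29.
Change = 3679.29/4066.30 − 1 = -0.0952.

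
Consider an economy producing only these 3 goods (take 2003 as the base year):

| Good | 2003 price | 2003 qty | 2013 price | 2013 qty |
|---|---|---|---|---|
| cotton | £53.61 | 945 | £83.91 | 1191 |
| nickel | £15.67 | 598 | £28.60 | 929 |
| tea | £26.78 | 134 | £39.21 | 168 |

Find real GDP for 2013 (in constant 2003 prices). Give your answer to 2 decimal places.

Real GDP 2013 = Σ (p_2003 × q_2013) = 53.61·1191 + 15.67·929 + 26.78·168 = 82905.98.

£82905.98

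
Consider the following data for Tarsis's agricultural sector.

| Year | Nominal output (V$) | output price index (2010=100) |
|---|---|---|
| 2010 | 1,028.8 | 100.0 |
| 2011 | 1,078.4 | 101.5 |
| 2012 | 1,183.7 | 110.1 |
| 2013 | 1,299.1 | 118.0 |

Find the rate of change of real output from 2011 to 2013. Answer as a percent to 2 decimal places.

Real output 2011 = 1078.4/1.015 = 1062.46.
Real output 2013 = 1299.1/1.180 = 1100.93.
Change = 1100.93/1062.46 − 1 = 0.0362.

3.62%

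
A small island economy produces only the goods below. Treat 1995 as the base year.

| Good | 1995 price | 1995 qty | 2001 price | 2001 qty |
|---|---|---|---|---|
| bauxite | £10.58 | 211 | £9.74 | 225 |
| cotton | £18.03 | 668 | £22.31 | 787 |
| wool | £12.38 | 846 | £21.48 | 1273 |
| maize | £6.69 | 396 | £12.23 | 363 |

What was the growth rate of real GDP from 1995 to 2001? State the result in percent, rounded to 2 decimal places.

Real GDP 1995 = Nominal GDP 1995 = 10.58·211 + 18.03·668 + 12.38·846 + 6.69·396 = 27399.14.
Real GDP 2001 (at 1995 prices) = 10.58·225 + 18.03·787 + 12.38·1273 + 6.69·363 = 34758.32.
Real growth = 34758.32/27399.14 − 1 = 0.2686.

26.86%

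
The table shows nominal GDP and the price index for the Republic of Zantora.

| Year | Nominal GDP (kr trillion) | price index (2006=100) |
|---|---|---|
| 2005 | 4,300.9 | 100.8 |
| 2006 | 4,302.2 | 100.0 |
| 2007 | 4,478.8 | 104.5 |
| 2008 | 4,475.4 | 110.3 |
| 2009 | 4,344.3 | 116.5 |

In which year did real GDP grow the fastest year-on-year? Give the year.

2006: real = 4302.2/1.000 = 4302.20; growth vs 2005 (4266.77) = 0.83%.
2007: real = 4478.8/1.045 = 4285.93; growth vs 2006 (4302.20) = -0.38%.
2008: real = 4475.4/1.103 = 4057.48; growth vs 2007 (4285.93) = -5.33%.
2009: real = 4344.3/1.165 = 3729.01; growth vs 2008 (4057.48) = -8.10%.

2006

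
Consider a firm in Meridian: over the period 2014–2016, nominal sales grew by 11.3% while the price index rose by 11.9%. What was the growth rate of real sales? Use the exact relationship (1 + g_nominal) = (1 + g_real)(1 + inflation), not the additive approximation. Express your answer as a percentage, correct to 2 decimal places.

-0.54%

(1 + g_nom) = (1 + g_real)(1 + π), so g_real = 1.1130 / 1.1190 − 1 = -0.00536.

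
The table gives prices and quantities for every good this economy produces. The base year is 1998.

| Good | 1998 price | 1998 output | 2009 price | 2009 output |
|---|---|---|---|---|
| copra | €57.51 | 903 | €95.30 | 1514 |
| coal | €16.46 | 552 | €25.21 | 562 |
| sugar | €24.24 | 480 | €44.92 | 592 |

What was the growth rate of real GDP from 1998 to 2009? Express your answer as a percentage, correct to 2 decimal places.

Real GDP 1998 = Nominal GDP 1998 = 57.51·903 + 16.46·552 + 24.24·480 = 72652.65.
Real GDP 2009 (at 1998 prices) = 57.51·1514 + 16.46·562 + 24.24·592 = 110670.74.
Real growth = 110670.74/72652.65 − 1 = 0.5233.

52.33%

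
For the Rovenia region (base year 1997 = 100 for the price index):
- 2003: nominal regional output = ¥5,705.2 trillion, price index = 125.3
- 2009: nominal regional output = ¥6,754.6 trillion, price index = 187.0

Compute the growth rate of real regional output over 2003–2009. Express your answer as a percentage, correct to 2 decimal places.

-20.67%

Deflate each year: 2003 → 5705.2/1.253 = 4553.23; 2009 → 6754.6/1.870 = 3612.09.
So real regional output changed by 3612.09/4553.23 − 1 = -0.2067, i.e. -20.67%.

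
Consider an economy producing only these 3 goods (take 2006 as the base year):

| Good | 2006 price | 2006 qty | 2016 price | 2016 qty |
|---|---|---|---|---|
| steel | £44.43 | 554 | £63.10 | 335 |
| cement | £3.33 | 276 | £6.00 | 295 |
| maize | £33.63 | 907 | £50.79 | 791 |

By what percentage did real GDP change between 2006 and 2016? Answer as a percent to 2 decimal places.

Real GDP 2006 = Nominal GDP 2006 = 44.43·554 + 3.33·276 + 33.63·907 = 56035.71.
Real GDP 2016 (at 2006 prices) = 44.43·335 + 3.33·295 + 33.63·791 = 42467.73.
Real growth = 42467.73/56035.71 − 1 = -0.2421.

-24.21%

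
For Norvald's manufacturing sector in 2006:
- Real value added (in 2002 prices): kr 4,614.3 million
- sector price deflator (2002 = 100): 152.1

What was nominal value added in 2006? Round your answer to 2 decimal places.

Nominal value added = Real × (sector price deflator/100) = 4614.3 × 1.521 = 7018.35.

kr 7,018.35 million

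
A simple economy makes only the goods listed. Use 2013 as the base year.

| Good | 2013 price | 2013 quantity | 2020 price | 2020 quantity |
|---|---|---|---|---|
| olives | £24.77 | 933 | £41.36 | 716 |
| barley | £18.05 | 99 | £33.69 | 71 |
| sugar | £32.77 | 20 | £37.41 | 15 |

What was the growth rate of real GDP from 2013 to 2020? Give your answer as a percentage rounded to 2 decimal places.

-23.65%

Real GDP 2013 = Nominal GDP 2013 = 24.77·933 + 18.05·99 + 32.77·20 = 25552.76.
Real GDP 2020 (at 2013 prices) = 24.77·716 + 18.05·71 + 32.77·15 = 19508.42.
Real growth = 19508.42/25552.76 − 1 = -0.2365.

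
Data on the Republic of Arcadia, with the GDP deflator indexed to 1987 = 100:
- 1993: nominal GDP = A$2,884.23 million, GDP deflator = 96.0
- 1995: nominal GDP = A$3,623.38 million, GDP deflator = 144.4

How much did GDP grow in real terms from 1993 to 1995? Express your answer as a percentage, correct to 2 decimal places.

-16.48%

Real GDP 1993 = 2884.23 / 0.960 = 3004.41.
Real GDP 1995 = 3623.38 / 1.444 = 2509.27.
Real growth = 2509.27 / 3004.41 − 1 = -0.1648.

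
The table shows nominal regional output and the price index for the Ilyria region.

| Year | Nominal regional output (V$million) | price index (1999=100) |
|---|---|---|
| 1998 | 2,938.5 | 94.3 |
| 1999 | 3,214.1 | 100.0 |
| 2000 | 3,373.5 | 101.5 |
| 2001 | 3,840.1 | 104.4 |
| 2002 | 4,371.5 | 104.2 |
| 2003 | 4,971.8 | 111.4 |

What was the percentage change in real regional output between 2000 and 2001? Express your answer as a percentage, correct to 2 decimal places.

10.67%

Real regional output 2000 = 3373.5/1.015 = 3323.65.
Real regional output 2001 = 3840.1/1.044 = 3678.26.
Change = 3678.26/3323.65 − 1 = 0.1067.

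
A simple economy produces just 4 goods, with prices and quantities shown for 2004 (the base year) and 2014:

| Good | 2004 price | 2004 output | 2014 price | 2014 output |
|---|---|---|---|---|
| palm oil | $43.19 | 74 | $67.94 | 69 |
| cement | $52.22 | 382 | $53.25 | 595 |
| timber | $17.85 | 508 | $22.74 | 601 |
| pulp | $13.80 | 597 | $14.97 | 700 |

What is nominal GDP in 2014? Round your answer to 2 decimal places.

Nominal GDP 2014 = Σ (p_2014 × q_2014) = 67.94·69 + 53.25·595 + 22.74·601 + 14.97·700 = 60517.35.

$60517.35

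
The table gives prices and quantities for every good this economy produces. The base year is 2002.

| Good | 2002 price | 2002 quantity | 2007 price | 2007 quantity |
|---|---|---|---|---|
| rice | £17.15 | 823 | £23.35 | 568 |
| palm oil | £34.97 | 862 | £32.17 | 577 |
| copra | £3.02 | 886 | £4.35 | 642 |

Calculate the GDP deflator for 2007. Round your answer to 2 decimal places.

108.66

Nominal GDP 2007 = 23.35·568 + 32.17·577 + 4.35·642 = 34617.59.
Real GDP 2007 (at 2002 prices) = 17.15·568 + 34.97·577 + 3.02·642 = 31857.73.
Deflator = Nominal/Real × 100 = 34617.59/31857.73 × 100 = 108.663.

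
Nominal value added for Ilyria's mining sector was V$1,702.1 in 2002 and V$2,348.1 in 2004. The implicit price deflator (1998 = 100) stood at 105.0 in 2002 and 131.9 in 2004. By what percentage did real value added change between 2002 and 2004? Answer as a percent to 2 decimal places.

Deflate each year: 2002 → 1702.1/1.050 = 1621.05; 2004 → 2348.1/1.319 = 1780.21.
So real value added changed by 1780.21/1621.05 − 1 = 0.0982, i.e. 9.82%.

9.82%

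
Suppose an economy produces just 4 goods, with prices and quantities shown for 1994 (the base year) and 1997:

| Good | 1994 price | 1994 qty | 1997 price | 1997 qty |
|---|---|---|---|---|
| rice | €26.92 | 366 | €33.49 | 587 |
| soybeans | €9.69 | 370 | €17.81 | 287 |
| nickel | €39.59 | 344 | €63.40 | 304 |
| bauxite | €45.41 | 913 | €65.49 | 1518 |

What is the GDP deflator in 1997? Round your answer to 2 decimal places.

Nominal GDP 1997 = 33.49·587 + 17.81·287 + 63.40·304 + 65.49·1518 = 143457.52.
Real GDP 1997 (at 1994 prices) = 26.92·587 + 9.69·287 + 39.59·304 + 45.41·1518 = 99550.81.
Deflator = Nominal/Real × 100 = 143457.52/99550.81 × 100 = 144.105.

144.10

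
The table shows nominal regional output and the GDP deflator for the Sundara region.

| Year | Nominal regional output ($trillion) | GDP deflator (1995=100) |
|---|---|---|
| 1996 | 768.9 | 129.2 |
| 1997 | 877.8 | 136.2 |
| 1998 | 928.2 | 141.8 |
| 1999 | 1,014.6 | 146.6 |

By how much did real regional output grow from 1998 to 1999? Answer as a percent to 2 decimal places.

5.73%

Real regional output 1998 = 928.2/1.418 = 654.58.
Real regional output 1999 = 1014.6/1.466 = 692.09.
Change = 692.09/654.58 − 1 = 0.0573.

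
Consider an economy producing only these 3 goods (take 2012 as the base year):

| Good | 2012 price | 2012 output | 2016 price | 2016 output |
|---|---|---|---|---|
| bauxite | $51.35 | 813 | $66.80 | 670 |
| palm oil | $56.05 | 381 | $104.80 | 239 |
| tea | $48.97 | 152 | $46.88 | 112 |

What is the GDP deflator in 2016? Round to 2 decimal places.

140.85

Nominal GDP 2016 = 66.80·670 + 104.80·239 + 46.88·112 = 75053.76.
Real GDP 2016 (at 2012 prices) = 51.35·670 + 56.05·239 + 48.97·112 = 53285.09.
Deflator = Nominal/Real × 100 = 75053.76/53285.09 × 100 = 140.853.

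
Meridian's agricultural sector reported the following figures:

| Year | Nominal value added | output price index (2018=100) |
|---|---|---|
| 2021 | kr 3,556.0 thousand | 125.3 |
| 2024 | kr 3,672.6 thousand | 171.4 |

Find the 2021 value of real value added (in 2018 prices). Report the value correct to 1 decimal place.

Real value added = Nominal / (output price index/100) = 3556.0 / 1.253 = 2837.99.

kr 2,838.0 thousand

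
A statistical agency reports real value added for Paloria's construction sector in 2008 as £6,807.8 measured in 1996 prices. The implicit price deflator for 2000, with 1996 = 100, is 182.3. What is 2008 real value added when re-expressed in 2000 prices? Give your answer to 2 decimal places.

Real value added in 2000 prices = Real value added in 1996 prices × (P_2000/P_1996) = 6807.8 × 1.823 = 12410.62.

£12,410.62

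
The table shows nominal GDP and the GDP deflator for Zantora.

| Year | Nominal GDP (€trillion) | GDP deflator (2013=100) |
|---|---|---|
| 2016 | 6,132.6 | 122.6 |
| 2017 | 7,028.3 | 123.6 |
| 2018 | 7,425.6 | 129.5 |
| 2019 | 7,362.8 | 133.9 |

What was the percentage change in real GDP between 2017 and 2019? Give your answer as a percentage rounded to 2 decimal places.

-3.30%

Real GDP 2017 = 7028.3/1.236 = 5686.33.
Real GDP 2019 = 7362.8/1.339 = 5498.73.
Change = 5498.73/5686.33 − 1 = -0.0330.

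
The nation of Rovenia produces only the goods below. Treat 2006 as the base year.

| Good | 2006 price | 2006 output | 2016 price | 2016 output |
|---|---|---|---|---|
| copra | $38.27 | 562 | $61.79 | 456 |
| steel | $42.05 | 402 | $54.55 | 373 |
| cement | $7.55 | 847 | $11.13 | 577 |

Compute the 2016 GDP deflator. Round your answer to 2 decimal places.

146.55

Nominal GDP 2016 = 61.79·456 + 54.55·373 + 11.13·577 = 54945.40.
Real GDP 2016 (at 2006 prices) = 38.27·456 + 42.05·373 + 7.55·577 = 37492.12.
Deflator = Nominal/Real × 100 = 54945.40/37492.12 × 100 = 146.552.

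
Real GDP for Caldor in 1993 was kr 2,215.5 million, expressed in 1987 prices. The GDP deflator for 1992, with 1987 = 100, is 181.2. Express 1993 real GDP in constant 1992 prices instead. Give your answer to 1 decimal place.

kr 4,014.5 million

Real GDP in 1992 prices = Real GDP in 1987 prices × (P_1992/P_1987) = 2215.5 × 1.812 = 4014.49.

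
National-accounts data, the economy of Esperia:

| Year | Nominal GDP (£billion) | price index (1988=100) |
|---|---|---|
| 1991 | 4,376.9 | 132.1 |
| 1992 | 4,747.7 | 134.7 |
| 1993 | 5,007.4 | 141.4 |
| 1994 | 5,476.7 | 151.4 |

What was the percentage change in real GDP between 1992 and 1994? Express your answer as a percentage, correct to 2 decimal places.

2.63%

Real GDP 1992 = 4747.7/1.347 = 3524.65.
Real GDP 1994 = 5476.7/1.514 = 3617.37.
Change = 3617.37/3524.65 − 1 = 0.0263.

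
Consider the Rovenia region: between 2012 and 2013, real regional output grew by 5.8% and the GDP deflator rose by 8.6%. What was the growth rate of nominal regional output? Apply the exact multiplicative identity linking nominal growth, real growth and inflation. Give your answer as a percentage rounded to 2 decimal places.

(1 + g_nom) = (1 + g_real)(1 + π) = 1.0580 × 1.0860 = 1.14899.

14.90%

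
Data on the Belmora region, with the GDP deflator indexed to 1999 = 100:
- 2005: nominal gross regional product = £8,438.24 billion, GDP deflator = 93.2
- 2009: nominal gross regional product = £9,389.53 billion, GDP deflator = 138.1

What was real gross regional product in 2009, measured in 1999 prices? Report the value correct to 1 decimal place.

£6,799.1 billion

Real gross regional product = Nominal / (GDP deflator/100) = 9389.53 / 1.381 = 6799.08.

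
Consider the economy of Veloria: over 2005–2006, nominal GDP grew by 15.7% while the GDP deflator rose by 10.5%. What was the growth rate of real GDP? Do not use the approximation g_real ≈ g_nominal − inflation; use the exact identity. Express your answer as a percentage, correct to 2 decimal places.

4.71%

(1 + g_nom) = (1 + g_real)(1 + π), so g_real = 1.1570 / 1.1050 − 1 = 0.04706.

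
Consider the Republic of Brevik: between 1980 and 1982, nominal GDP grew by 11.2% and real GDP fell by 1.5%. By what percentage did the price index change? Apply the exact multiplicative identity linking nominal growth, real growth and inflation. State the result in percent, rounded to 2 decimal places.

12.89%

(1 + g_nom) = (1 + g_real)(1 + π), so π = 1.1120 / 0.9850 − 1 = 0.12893.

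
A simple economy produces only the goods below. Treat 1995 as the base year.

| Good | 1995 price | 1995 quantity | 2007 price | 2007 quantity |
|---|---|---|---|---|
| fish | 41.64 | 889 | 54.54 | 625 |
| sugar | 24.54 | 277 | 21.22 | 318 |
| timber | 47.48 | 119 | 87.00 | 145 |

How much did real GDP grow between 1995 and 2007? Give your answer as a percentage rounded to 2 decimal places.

-17.69%

Real GDP 1995 = Nominal GDP 1995 = 41.64·889 + 24.54·277 + 47.48·119 = 49465.66.
Real GDP 2007 (at 1995 prices) = 41.64·625 + 24.54·318 + 47.48·145 = 40713.32.
Real growth = 40713.32/49465.66 − 1 = -0.1769.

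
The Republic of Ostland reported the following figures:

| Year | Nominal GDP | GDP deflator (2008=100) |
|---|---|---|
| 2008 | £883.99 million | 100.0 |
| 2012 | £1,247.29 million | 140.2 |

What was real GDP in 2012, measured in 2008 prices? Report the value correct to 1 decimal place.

Real GDP = Nominal / (GDP deflator/100) = 1247.29 / 1.402 = 889.65.

£889.7 million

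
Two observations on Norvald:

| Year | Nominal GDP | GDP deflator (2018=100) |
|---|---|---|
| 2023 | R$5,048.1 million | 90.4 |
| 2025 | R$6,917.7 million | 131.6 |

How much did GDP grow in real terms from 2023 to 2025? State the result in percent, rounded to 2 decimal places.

-5.87%

Deflate each year: 2023 → 5048.1/0.904 = 5584.18; 2025 → 6917.7/1.316 = 5256.61.
So real GDP changed by 5256.61/5584.18 − 1 = -0.0587, i.e. -5.87%.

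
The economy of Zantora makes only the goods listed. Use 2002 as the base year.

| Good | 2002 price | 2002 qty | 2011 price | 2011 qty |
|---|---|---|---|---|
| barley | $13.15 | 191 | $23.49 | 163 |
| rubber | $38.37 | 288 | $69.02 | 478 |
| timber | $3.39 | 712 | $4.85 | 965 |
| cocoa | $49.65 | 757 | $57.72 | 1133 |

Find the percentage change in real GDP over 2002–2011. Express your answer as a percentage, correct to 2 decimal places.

49.38%

Real GDP 2002 = Nominal GDP 2002 = 13.15·191 + 38.37·288 + 3.39·712 + 49.65·757 = 53560.94.
Real GDP 2011 (at 2002 prices) = 13.15·163 + 38.37·478 + 3.39·965 + 49.65·1133 = 80009.11.
Real growth = 80009.11/53560.94 − 1 = 0.4938.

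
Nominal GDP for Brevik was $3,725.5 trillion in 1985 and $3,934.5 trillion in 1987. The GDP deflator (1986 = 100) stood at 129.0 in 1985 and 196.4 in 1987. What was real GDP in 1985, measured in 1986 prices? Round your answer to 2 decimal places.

$2,887.98 trillion

Real GDP = Nominal / (GDP deflator/100) = 3725.5 / 1.290 = 2887.98.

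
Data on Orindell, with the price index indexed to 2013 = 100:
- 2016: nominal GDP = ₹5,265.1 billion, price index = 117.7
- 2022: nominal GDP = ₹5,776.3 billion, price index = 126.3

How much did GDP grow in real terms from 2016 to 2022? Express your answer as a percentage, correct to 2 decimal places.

Deflate each year: 2016 → 5265.1/1.177 = 4473.32; 2022 → 5776.3/1.263 = 4573.48.
So real GDP changed by 4573.48/4473.32 − 1 = 0.0224, i.e. 2.24%.

2.24%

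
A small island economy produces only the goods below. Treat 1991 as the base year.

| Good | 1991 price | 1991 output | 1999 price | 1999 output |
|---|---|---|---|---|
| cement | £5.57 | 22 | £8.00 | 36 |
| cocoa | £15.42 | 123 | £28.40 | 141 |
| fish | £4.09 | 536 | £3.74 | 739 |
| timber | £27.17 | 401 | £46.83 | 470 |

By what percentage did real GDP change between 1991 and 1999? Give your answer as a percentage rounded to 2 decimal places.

Real GDP 1991 = Nominal GDP 1991 = 5.57·22 + 15.42·123 + 4.09·536 + 27.17·401 = 15106.61.
Real GDP 1999 (at 1991 prices) = 5.57·36 + 15.42·141 + 4.09·739 + 27.17·470 = 18167.15.
Real growth = 18167.15/15106.61 − 1 = 0.2026.

20.26%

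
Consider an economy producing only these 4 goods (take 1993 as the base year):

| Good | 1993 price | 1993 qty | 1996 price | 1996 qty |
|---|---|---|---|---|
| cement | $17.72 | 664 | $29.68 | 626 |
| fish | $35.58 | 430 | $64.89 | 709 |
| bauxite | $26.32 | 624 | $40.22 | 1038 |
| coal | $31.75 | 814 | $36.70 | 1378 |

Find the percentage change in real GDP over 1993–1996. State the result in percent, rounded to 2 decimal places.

Real GDP 1993 = Nominal GDP 1993 = 17.72·664 + 35.58·430 + 26.32·624 + 31.75·814 = 69333.66.
Real GDP 1996 (at 1993 prices) = 17.72·626 + 35.58·709 + 26.32·1038 + 31.75·1378 = 107390.60.
Real growth = 107390.60/69333.66 − 1 = 0.5489.

54.89%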